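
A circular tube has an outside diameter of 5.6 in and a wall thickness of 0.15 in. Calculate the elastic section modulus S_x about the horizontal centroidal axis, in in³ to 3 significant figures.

S_x ≈ 3.41 in³

Treat the section as a set of non-overlapping primitives; coordinates are from the bounding-box lower-left.
Outer circle: ⌀5.6, A = 24.63 in², y = 2.8 in, Ī = 48.275 in⁴.
Bore (subtracted): ⌀5.3, A = 22.062 in², y = 2.8 in, Ī = 38.732 in⁴.
By symmetry the centroid is at mid-height, ȳ = 2.8 in.
All pieces are centred on the horizontal centroidal axis, so I = ΣĪ (holes subtracted) = 9.5427 in⁴.
Extreme fibre distance c = 2.8 in; S = I/c = 3.4081 in³.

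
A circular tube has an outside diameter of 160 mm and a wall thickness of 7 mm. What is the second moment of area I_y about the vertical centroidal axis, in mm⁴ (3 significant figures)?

Treat the section as a set of non-overlapping primitives; coordinates are from the bounding-box lower-left.
Outer circle: ⌀160, A = 20 106 mm², x = 80 mm, Ī = 32 169 909 mm⁴.
Bore (subtracted): ⌀146, A = 16 742 mm², x = 80 mm, Ī = 22 303 926 mm⁴.
By symmetry the centroid is at mid-width, x̄ = 80 mm.
All pieces are centred on the vertical centroidal axis, so I = ΣĪ (holes subtracted) = 9 865 982 mm⁴.

I_y ≈ 9.87 × 10⁶ mm⁴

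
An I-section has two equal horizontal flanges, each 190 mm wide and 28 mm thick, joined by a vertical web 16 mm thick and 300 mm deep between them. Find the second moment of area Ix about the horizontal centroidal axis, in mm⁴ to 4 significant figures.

Decompose the section into non-overlapping parts with the origin at the bottom-left of its bounding rectangle.
Bottom flange: 190 × 28, A = 5 320 mm², y = 14 mm, Ī = 347 573 mm⁴.
Web: 16 × 300, A = 4 800 mm², y = 178 mm, Ī = 36 000 000 mm⁴.
Top flange: 190 × 28, A = 5 320 mm², y = 342 mm, Ī = 347 573 mm⁴.
By symmetry the centroid is at mid-height, ȳ = 178 mm.
Transfer each piece to the horizontal centroidal axis using Ī + A·d² with d = y − 178:
  bottom flange: d = -164 mm → contributes +143 434 293 mm⁴
  web: d = 0 mm → contributes +36 000 000 mm⁴
  top flange: d = 164 mm → contributes +143 434 293 mm⁴
Total I = 322 868 587 mm⁴.

Ix ≈ 3.229 × 10⁸ mm⁴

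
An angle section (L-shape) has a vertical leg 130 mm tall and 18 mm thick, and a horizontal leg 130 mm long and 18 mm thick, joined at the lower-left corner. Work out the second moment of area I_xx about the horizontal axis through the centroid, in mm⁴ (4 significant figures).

Split into non-overlapping primitives; take the origin at the lower-left of the bounding box.
Vertical leg: 18 × 130, A = 2 340 mm², y = 65 mm, Ī = 3 295 500 mm⁴.
Horizontal leg (remainder): 112 × 18, A = 2 016 mm², y = 9 mm, Ī = 54 432 mm⁴.
Centroid: ȳ = ΣA·y / ΣA = 39.0826 mm.
Transfer each piece to the horizontal axis through the centroid using Ī + A·d² with d = y − 39.0826:
  vertical leg: d = 25.9174 mm → contributes +4 867 300 mm⁴
  horizontal leg (remainder): d = -30.0826 mm → contributes +1 878 842 mm⁴
Total I = 6 746 142 mm⁴.

I_xx ≈ 6.746 × 10⁶ mm⁴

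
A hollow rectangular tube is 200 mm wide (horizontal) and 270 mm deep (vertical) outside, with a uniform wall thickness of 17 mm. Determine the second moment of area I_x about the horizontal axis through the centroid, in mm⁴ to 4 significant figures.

Split into non-overlapping primitives; take the origin at the lower-left of the bounding box.
Outer rectangle: 200 × 270, A = 54 000 mm², y = 135 mm, Ī = 328 050 000 mm⁴.
Inner void (subtracted): 166 × 236, A = 39 176 mm², y = 135 mm, Ī = 181 828 875 mm⁴.
By symmetry the centroid is at mid-height, ȳ = 135 mm.
All pieces are centred on the horizontal axis through the centroid, so I = ΣĪ (holes subtracted) = 146 221 125 mm⁴.

I_x ≈ 1.462 × 10⁸ mm⁴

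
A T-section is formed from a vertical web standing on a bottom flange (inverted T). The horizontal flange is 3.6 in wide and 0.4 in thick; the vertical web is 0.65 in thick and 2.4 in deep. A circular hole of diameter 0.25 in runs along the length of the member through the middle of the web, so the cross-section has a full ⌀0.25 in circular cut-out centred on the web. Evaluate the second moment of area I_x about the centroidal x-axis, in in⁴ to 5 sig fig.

I_x ≈ 2.2129 in⁴

Decompose the section into non-overlapping parts with the origin at the bottom-left of its bounding rectangle.
Flange: 3.6 × 0.4, A = 1.44 in², y = 0.2 in, Ī = 0.0192 in⁴.
Web: 0.65 × 2.4, A = 1.56 in², y = 1.6 in, Ī = 0.7488 in⁴.
Hole (subtracted): ⌀0.25, A = 0.04908739 in², y = 1.6 in, Ī = 0.0001917476 in⁴.
Centroid: ȳ = ΣA·y / ΣA = 0.9168215 in.
Transfer each piece to the centroidal x-axis using Ī + A·d² with d = y − 0.9168215:
  flange: d = -0.7168215 in → contributes +0.7591196 in⁴
  web: d = 0.6831785 in → contributes +1.476903 in⁴
  hole: d = 0.6831785 in → contributes −0.02310244 in⁴
Total I = 2.21292 in⁴.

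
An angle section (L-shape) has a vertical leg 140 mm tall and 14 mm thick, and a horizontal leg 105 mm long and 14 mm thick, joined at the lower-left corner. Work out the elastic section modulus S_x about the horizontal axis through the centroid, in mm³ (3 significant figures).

Split into non-overlapping primitives; take the origin at the lower-left of the bounding box.
Vertical leg: 14 × 140, A = 1 960 mm², y = 70 mm, Ī = 3 201 333 mm⁴.
Horizontal leg (remainder): 91 × 14, A = 1 274 mm², y = 7 mm, Ī = 20 809 mm⁴.
Centroid: ȳ = ΣA·y / ΣA = 45.182 mm.
Transfer each piece to the horizontal axis through the centroid using Ī + A·d² with d = y − 45.182:
  vertical leg: d = 24.818 mm → contributes +4 408 580 mm⁴
  horizontal leg (remainder): d = -38.182 mm → contributes +1 878 111 mm⁴
Total I = 6 286 691 mm⁴.
Extreme fibre distance c = 94.818 mm; S = I/c = 66 303 mm³.

S_x ≈ 6.63 × 10⁴ mm³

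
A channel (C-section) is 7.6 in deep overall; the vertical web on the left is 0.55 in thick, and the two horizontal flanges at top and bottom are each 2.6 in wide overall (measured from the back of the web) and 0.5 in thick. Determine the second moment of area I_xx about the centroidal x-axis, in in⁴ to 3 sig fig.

Split into non-overlapping primitives; take the origin at the lower-left of the bounding box.
Web: 0.55 × 7.6, A = 4.18 in², y = 3.8 in, Ī = 20.12 in⁴.
Top flange (beyond web): 2.05 × 0.5, A = 1.025 in², y = 7.35 in, Ī = 0.021354 in⁴.
Bottom flange (beyond web): 2.05 × 0.5, A = 1.025 in², y = 0.25 in, Ī = 0.021354 in⁴.
By symmetry the centroid is at mid-height, ȳ = 3.8 in.
Transfer each piece to the centroidal x-axis using Ī + A·d² with d = y − 3.8:
  web: d = 0 in → contributes +20.12 in⁴
  top flange (beyond web): d = 3.55 in → contributes +12.939 in⁴
  bottom flange (beyond web): d = -3.55 in → contributes +12.939 in⁴
Total I = 45.998 in⁴.

I_xx ≈ 46.0 in⁴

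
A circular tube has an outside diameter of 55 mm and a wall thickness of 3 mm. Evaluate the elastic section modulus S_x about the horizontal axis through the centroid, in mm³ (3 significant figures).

S_x ≈ 6040 mm³

Treat the section as a set of non-overlapping primitives; coordinates are from the bounding-box lower-left.
Outer circle: ⌀55, A = 2375.8 mm², y = 27.5 mm, Ī = 449 180 mm⁴.
Bore (subtracted): ⌀49, A = 1885.7 mm², y = 27.5 mm, Ī = 282 979 mm⁴.
By symmetry the centroid is at mid-height, ȳ = 27.5 mm.
All pieces are centred on the horizontal axis through the centroid, so I = ΣĪ (holes subtracted) = 166 201 mm⁴.
Extreme fibre distance c = 27.5 mm; S = I/c = 6043.7 mm³.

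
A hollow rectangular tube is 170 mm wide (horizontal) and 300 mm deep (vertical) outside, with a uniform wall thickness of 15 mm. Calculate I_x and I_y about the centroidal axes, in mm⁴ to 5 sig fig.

I_x ≈ 1.5287 × 10⁸ mm⁴, I_y ≈ 6.1085 × 10⁷ mm⁴

Split into non-overlapping primitives; take the origin at the lower-left of the bounding box.
Outer rectangle: 170 × 300, A = 51 000 mm², y = 150 mm, Ī = 382 500 000 mm⁴.
Inner void (subtracted): 140 × 270, A = 37 800 mm², y = 150 mm, Ī = 229 635 000 mm⁴.
By symmetry the centroid is at mid-height, ȳ = 150 mm.
All pieces are centred on the centroidal x-axis, so I = ΣĪ (holes subtracted) = 152 865 000 mm⁴.
Repeating about the centroidal y-axis gives I_y = 61 085 000 mm⁴.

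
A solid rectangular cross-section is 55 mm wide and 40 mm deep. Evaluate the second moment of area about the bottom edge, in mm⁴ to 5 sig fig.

The section: 55 × 40, A = 2 200 mm², y = 20 mm, Ī = 293333.3 mm⁴.
Transfer it to a horizontal axis along the bottom face using Ī + A·d² with d = y − 0:
  the section: d = 20 mm → contributes +1 173 333 mm⁴
Total I = 1 173 333 mm⁴.

I_base ≈ 1.1733 × 10⁶ mm⁴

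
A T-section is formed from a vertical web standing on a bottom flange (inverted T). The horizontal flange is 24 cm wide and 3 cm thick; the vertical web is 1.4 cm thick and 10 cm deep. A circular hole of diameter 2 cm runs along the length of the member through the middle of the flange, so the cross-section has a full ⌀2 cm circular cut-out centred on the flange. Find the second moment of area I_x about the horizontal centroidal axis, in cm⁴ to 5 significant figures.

Decompose the section into non-overlapping parts with the origin at the bottom-left of its bounding rectangle.
Flange: 24 × 3, A = 72 cm², y = 1.5 cm, Ī = 54 cm⁴.
Web: 1.4 × 10, A = 14 cm², y = 8 cm, Ī = 116.6667 cm⁴.
Hole (subtracted): ⌀2, A = 3.141593 cm², y = 1.5 cm, Ī = 0.7853982 cm⁴.
Centroid: ȳ = ΣA·y / ΣA = 2.598259 cm.
Transfer each piece to the horizontal centroidal axis using Ī + A·d² with d = y − 2.598259:
  flange: d = -1.098259 cm → contributes +140.8445 cm⁴
  web: d = 5.401741 cm → contributes +525.1699 cm⁴
  hole: d = -1.098259 cm → contributes −4.574703 cm⁴
Total I = 661.4397 cm⁴.

I_x ≈ 661.44 cm⁴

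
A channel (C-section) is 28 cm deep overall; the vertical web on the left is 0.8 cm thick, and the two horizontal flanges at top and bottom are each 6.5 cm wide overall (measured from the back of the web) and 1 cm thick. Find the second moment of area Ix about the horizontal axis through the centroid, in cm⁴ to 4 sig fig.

Ix ≈ 3542 cm⁴

Treat the section as a set of non-overlapping primitives; coordinates are from the bounding-box lower-left.
Web: 0.8 × 28, A = 22.4 cm², y = 14 cm, Ī = 1463.47 cm⁴.
Top flange (beyond web): 5.7 × 1, A = 5.7 cm², y = 27.5 cm, Ī = 0.475 cm⁴.
Bottom flange (beyond web): 5.7 × 1, A = 5.7 cm², y = 0.5 cm, Ī = 0.475 cm⁴.
By symmetry the centroid is at mid-height, ȳ = 14 cm.
Transfer each piece to the horizontal axis through the centroid using Ī + A·d² with d = y − 14:
  web: d = 0 cm → contributes +1463.47 cm⁴
  top flange (beyond web): d = 13.5 cm → contributes +1039.3 cm⁴
  bottom flange (beyond web): d = -13.5 cm → contributes +1039.3 cm⁴
Total I = 3542.07 cm⁴.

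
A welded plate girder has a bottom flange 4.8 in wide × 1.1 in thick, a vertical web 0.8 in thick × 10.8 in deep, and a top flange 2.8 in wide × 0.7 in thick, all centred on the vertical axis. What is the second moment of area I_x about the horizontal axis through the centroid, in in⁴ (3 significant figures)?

Treat the section as a set of non-overlapping primitives; coordinates are from the bounding-box lower-left.
Bottom plate: 4.8 × 1.1, A = 5.28 in², y = 0.55 in, Ī = 0.5324 in⁴.
Web plate: 0.8 × 10.8, A = 8.64 in², y = 6.5 in, Ī = 83.981 in⁴.
Top plate: 2.8 × 0.7, A = 1.96 in², y = 12.25 in, Ī = 0.080033 in⁴.
Centroid: ȳ = ΣA·y / ΣA = 5.2314 in.
Transfer each piece to the horizontal axis through the centroid using Ī + A·d² with d = y − 5.2314:
  bottom plate: d = -4.6814 in → contributes +116.24 in⁴
  web plate: d = 1.2686 in → contributes +97.886 in⁴
  top plate: d = 7.0186 in → contributes +96.632 in⁴
Total I = 310.76 in⁴.

I_x ≈ 311 in⁴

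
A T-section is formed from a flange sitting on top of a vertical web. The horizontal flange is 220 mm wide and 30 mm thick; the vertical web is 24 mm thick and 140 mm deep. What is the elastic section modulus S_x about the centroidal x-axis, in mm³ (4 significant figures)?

S_x ≈ 1.747 × 10⁵ mm³

Treat the section as a set of non-overlapping primitives; coordinates are from the bounding-box lower-left.
Flange: 220 × 30, A = 6 600 mm², y = 155 mm, Ī = 495 000 mm⁴.
Web: 24 × 140, A = 3 360 mm², y = 70 mm, Ī = 5 488 000 mm⁴.
Centroid: ȳ = ΣA·y / ΣA = 126.325 mm.
Transfer each piece to the centroidal x-axis using Ī + A·d² with d = y − 126.325:
  flange: d = 28.6747 mm → contributes +5 921 773 mm⁴
  web: d = -56.3253 mm → contributes +16 147 733 mm⁴
Total I = 22 069 506 mm⁴.
Extreme fibre distance c = 126.325 mm; S = I/c = 174 704 mm³.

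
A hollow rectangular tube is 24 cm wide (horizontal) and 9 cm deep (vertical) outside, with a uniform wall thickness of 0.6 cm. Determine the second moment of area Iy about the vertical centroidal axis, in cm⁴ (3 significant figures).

Iy ≈ 2660 cm⁴

Decompose the section into non-overlapping parts with the origin at the bottom-left of its bounding rectangle.
Outer rectangle: 24 × 9, A = 216 cm², x = 12 cm, Ī = 10 368 cm⁴.
Inner void (subtracted): 22.8 × 7.8, A = 177.84 cm², x = 12 cm, Ī = 7 704 cm⁴.
By symmetry the centroid is at mid-width, x̄ = 12 cm.
All pieces are centred on the vertical centroidal axis, so I = ΣĪ (holes subtracted) = 2 664 cm⁴.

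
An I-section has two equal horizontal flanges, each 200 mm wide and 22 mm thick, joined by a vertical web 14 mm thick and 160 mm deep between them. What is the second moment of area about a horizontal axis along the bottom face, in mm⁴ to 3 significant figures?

Break the section into simple shapes (no overlaps), measuring from the bottom-left corner of the bounding box.
Bottom flange: 200 × 22, A = 4 400 mm², y = 11 mm, Ī = 177 467 mm⁴.
Web: 14 × 160, A = 2 240 mm², y = 102 mm, Ī = 4 778 667 mm⁴.
Top flange: 200 × 22, A = 4 400 mm², y = 193 mm, Ī = 177 467 mm⁴.
Transfer each piece to the base of the section using Ī + A·d² with d = y − 0:
  bottom flange: d = 11 mm → contributes +709 867 mm⁴
  web: d = 102 mm → contributes +28 083 627 mm⁴
  top flange: d = 193 mm → contributes +164 073 067 mm⁴
Total I = 192 866 560 mm⁴.

I_base ≈ 1.93 × 10⁸ mm⁴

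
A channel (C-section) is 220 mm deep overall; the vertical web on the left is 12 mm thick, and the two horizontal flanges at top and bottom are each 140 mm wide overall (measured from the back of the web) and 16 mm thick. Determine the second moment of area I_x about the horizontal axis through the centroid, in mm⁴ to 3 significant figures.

I_x ≈ 5.34 × 10⁷ mm⁴

Treat the section as a set of non-overlapping primitives; coordinates are from the bounding-box lower-left.
Web: 12 × 220, A = 2 640 mm², y = 110 mm, Ī = 10 648 000 mm⁴.
Top flange (beyond web): 128 × 16, A = 2 048 mm², y = 212 mm, Ī = 43 691 mm⁴.
Bottom flange (beyond web): 128 × 16, A = 2 048 mm², y = 8 mm, Ī = 43 691 mm⁴.
By symmetry the centroid is at mid-height, ȳ = 110 mm.
Transfer each piece to the horizontal axis through the centroid using Ī + A·d² with d = y − 110:
  web: d = 0 mm → contributes +10 648 000 mm⁴
  top flange (beyond web): d = 102 mm → contributes +21 351 083 mm⁴
  bottom flange (beyond web): d = -102 mm → contributes +21 351 083 mm⁴
Total I = 53 350 165 mm⁴.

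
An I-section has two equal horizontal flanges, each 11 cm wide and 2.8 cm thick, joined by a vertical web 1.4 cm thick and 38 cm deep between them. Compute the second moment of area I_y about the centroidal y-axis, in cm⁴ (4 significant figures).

Split into non-overlapping primitives; take the origin at the lower-left of the bounding box.
Bottom flange: 11 × 2.8, A = 30.8 cm², x = 5.5 cm, Ī = 310.567 cm⁴.
Web: 1.4 × 38, A = 53.2 cm², x = 5.5 cm, Ī = 8.68933 cm⁴.
Top flange: 11 × 2.8, A = 30.8 cm², x = 5.5 cm, Ī = 310.567 cm⁴.
By symmetry the centroid is at mid-width, x̄ = 5.5 cm.
All pieces are centred on the centroidal y-axis, so I = ΣĪ = 629.823 cm⁴.

I_y ≈ 629.8 cm⁴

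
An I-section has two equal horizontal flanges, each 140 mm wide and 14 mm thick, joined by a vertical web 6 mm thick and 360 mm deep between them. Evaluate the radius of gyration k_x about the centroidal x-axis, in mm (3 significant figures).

k_x ≈ 162 mm

Decompose the section into non-overlapping parts with the origin at the bottom-left of its bounding rectangle.
Bottom flange: 140 × 14, A = 1 960 mm², y = 7 mm, Ī = 32 013 mm⁴.
Web: 6 × 360, A = 2 160 mm², y = 194 mm, Ī = 23 328 000 mm⁴.
Top flange: 140 × 14, A = 1 960 mm², y = 381 mm, Ī = 32 013 mm⁴.
By symmetry the centroid is at mid-height, ȳ = 194 mm.
Transfer each piece to the centroidal x-axis using Ī + A·d² with d = y − 194:
  bottom flange: d = -187 mm → contributes +68 571 253 mm⁴
  web: d = 0 mm → contributes +23 328 000 mm⁴
  top flange: d = 187 mm → contributes +68 571 253 mm⁴
Total I = 160 470 507 mm⁴.
Radius of gyration: k = √(I/A) = √(160 470 507 / 6 080) = 162.46 mm.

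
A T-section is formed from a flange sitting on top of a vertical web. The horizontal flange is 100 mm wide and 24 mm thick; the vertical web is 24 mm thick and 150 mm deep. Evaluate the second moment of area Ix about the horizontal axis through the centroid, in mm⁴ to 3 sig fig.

Decompose the section into non-overlapping parts with the origin at the bottom-left of its bounding rectangle.
Flange: 100 × 24, A = 2 400 mm², y = 162 mm, Ī = 115 200 mm⁴.
Web: 24 × 150, A = 3 600 mm², y = 75 mm, Ī = 6 750 000 mm⁴.
Centroid: ȳ = ΣA·y / ΣA = 109.8 mm.
Transfer each piece to the horizontal axis through the centroid using Ī + A·d² with d = y − 109.8:
  flange: d = 52.2 mm → contributes +6 654 816 mm⁴
  web: d = -34.8 mm → contributes +11 109 744 mm⁴
Total I = 17 764 560 mm⁴.

Ix ≈ 1.78 × 10⁷ mm⁴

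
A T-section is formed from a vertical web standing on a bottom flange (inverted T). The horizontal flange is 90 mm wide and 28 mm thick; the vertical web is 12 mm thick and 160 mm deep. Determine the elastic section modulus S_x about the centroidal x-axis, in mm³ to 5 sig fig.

S_x ≈ 1.0416 × 10⁵ mm³

Treat the section as a set of non-overlapping primitives; coordinates are from the bounding-box lower-left.
Flange: 90 × 28, A = 2 520 mm², y = 14 mm, Ī = 164 640 mm⁴.
Web: 12 × 160, A = 1 920 mm², y = 108 mm, Ī = 4 096 000 mm⁴.
Centroid: ȳ = ΣA·y / ΣA = 54.64865 mm.
Transfer each piece to the centroidal x-axis using Ī + A·d² with d = y − 54.64865:
  flange: d = -40.64865 mm → contributes +4 328 468 mm⁴
  web: d = 53.35135 mm → contributes +9 561 024 mm⁴
Total I = 13 889 492 mm⁴.
Extreme fibre distance c = 133.3514 mm; S = I/c = 104157.1 mm³.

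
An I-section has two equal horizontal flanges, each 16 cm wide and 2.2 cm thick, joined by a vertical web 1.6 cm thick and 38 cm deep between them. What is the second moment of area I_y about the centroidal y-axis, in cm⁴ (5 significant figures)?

Decompose the section into non-overlapping parts with the origin at the bottom-left of its bounding rectangle.
Bottom flange: 16 × 2.2, A = 35.2 cm², x = 8 cm, Ī = 750.9333 cm⁴.
Web: 1.6 × 38, A = 60.8 cm², x = 8 cm, Ī = 12.97067 cm⁴.
Top flange: 16 × 2.2, A = 35.2 cm², x = 8 cm, Ī = 750.9333 cm⁴.
By symmetry the centroid is at mid-width, x̄ = 8 cm.
All pieces are centred on the centroidal y-axis, so I = ΣĪ = 1514.837 cm⁴.

I_y ≈ 1514.8 cm⁴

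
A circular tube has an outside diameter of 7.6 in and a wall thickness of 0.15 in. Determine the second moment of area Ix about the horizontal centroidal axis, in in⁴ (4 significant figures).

Ix ≈ 24.37 in⁴

Split into non-overlapping primitives; take the origin at the lower-left of the bounding box.
Outer circle: ⌀7.6, A = 45.3646 in², y = 3.8 in, Ī = 163.766 in⁴.
Bore (subtracted): ⌀7.3, A = 41.8539 in², y = 3.8 in, Ī = 139.4 in⁴.
By symmetry the centroid is at mid-height, ȳ = 3.8 in.
All pieces are centred on the horizontal centroidal axis, so I = ΣĪ (holes subtracted) = 24.3667 in⁴.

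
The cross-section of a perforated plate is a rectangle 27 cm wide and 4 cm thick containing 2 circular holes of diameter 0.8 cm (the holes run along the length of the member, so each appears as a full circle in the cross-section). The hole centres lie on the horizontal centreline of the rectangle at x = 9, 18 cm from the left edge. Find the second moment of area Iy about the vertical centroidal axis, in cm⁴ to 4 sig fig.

Decompose the section into non-overlapping parts with the origin at the bottom-left of its bounding rectangle.
Plate: 27 × 4, A = 108 cm², x = 13.5 cm, Ī = 6 561 cm⁴.
Hole 1 (subtracted): ⌀0.8, A = 0.502655 cm², x = 9 cm, Ī = 0.0201062 cm⁴.
Hole 2 (subtracted): ⌀0.8, A = 0.502655 cm², x = 18 cm, Ī = 0.0201062 cm⁴.
By symmetry the centroid is at mid-width, x̄ = 13.5 cm.
Transfer each piece to the vertical centroidal axis using Ī + A·d² with d = x − 13.5:
  plate: d = 0 cm → contributes +6 561 cm⁴
  hole 1: d = -4.5 cm → contributes −10.1989 cm⁴
  hole 2: d = 4.5 cm → contributes −10.1989 cm⁴
Total I = 6540.6 cm⁴.

Iy ≈ 6541 cm⁴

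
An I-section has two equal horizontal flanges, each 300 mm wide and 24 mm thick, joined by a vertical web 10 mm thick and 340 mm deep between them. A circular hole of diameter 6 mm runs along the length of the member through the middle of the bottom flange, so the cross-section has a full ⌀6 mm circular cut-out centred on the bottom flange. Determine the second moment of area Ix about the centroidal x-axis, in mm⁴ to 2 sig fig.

Treat the section as a set of non-overlapping primitives; coordinates are from the bounding-box lower-left.
Bottom flange: 300 × 24, A = 7 200 mm², y = 12 mm, Ī = 345 600 mm⁴.
Web: 10 × 340, A = 3 400 mm², y = 194 mm, Ī = 32 753 333 mm⁴.
Top flange: 300 × 24, A = 7 200 mm², y = 376 mm, Ī = 345 600 mm⁴.
Hole (subtracted): ⌀6, A = 28.27 mm², y = 12 mm, Ī = 63.62 mm⁴.
Centroid: ȳ = ΣA·y / ΣA = 194.3 mm.
Transfer each piece to the centroidal x-axis using Ī + A·d² with d = y − 194.3:
  bottom flange: d = -182.3 mm → contributes +239 597 875 mm⁴
  web: d = -0.2896 mm → contributes +32 753 618 mm⁴
  top flange: d = 181.7 mm → contributes +238 080 133 mm⁴
  hole: d = -182.3 mm → contributes −939 605 mm⁴
Total I = 509 492 021 mm⁴.

Ix ≈ 5.1 × 10⁸ mm⁴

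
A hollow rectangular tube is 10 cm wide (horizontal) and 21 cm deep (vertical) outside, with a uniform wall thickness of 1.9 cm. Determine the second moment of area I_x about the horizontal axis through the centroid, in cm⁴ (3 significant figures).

I_x ≈ 5090 cm⁴

Decompose the section into non-overlapping parts with the origin at the bottom-left of its bounding rectangle.
Outer rectangle: 10 × 21, A = 210 cm², y = 10.5 cm, Ī = 7717.5 cm⁴.
Inner void (subtracted): 6.2 × 17.2, A = 106.64 cm², y = 10.5 cm, Ī = 2 629 cm⁴.
By symmetry the centroid is at mid-height, ȳ = 10.5 cm.
All pieces are centred on the horizontal axis through the centroid, so I = ΣĪ (holes subtracted) = 5088.5 cm⁴.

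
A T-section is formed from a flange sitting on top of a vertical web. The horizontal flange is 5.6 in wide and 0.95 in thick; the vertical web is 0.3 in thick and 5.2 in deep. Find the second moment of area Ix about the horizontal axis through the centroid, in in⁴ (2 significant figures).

Treat the section as a set of non-overlapping primitives; coordinates are from the bounding-box lower-left.
Flange: 5.6 × 0.95, A = 5.32 in², y = 5.675 in, Ī = 0.4001 in⁴.
Web: 0.3 × 5.2, A = 1.56 in², y = 2.6 in, Ī = 3.515 in⁴.
Centroid: ȳ = ΣA·y / ΣA = 4.978 in.
Transfer each piece to the horizontal axis through the centroid using Ī + A·d² with d = y − 4.978:
  flange: d = 0.6972 in → contributes +2.986 in⁴
  web: d = -2.378 in → contributes +12.34 in⁴
Total I = 15.32 in⁴.

Ix ≈ 15 in⁴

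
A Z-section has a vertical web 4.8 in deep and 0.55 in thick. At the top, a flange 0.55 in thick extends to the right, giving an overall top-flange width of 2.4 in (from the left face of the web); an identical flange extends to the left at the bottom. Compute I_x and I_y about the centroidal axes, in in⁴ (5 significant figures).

Decompose the section into non-overlapping parts with the origin at the bottom-left of its bounding rectangle.
Web: 0.55 × 4.8, A = 2.64 in², y = 2.4 in, Ī = 5.0688 in⁴.
Top flange (beyond web): 1.85 × 0.55, A = 1.0175 in², y = 4.525 in, Ī = 0.02564948 in⁴.
Bottom flange (beyond web): 1.85 × 0.55, A = 1.0175 in², y = 0.275 in, Ī = 0.02564948 in⁴.
Centroid: ȳ = ΣA·y / ΣA = 2.4 in.
Transfer each piece to the centroidal x-axis using Ī + A·d² with d = y − 2.4:
  web: d = 0 in → contributes +5.0688 in⁴
  top flange (beyond web): d = 2.125 in → contributes +4.620298 in⁴
  bottom flange (beyond web): d = -2.125 in → contributes +4.620298 in⁴
Total I = 14.3094 in⁴.
For the y-axis: x̄ = 2.125 in.
Repeating about the centroidal y-axis gives I_y = 3.577349 in⁴.

I_x ≈ 14.309 in⁴, I_y ≈ 3.5773 in⁴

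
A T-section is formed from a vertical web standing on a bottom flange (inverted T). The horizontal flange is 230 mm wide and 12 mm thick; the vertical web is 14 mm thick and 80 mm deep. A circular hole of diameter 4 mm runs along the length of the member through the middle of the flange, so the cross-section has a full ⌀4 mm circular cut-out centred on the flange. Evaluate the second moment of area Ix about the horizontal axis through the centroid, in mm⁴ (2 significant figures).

Break the section into simple shapes (no overlaps), measuring from the bottom-left corner of the bounding box.
Flange: 230 × 12, A = 2 760 mm², y = 6 mm, Ī = 33 120 mm⁴.
Web: 14 × 80, A = 1 120 mm², y = 52 mm, Ī = 597 333 mm⁴.
Hole (subtracted): ⌀4, A = 12.57 mm², y = 6 mm, Ī = 12.57 mm⁴.
Centroid: ȳ = ΣA·y / ΣA = 19.32 mm.
Transfer each piece to the horizontal axis through the centroid using Ī + A·d² with d = y − 19.32:
  flange: d = -13.32 mm → contributes +522 916 mm⁴
  web: d = 32.68 mm → contributes +1 793 364 mm⁴
  hole: d = -13.32 mm → contributes −2 243 mm⁴
Total I = 2 314 037 mm⁴.

Ix ≈ 2.3 × 10⁶ mm⁴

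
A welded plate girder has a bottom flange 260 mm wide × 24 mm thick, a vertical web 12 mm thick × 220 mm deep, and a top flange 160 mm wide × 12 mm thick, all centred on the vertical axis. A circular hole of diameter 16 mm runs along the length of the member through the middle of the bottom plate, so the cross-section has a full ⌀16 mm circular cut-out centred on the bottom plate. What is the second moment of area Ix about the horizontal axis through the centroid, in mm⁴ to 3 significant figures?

Decompose the section into non-overlapping parts with the origin at the bottom-left of its bounding rectangle.
Bottom plate: 260 × 24, A = 6 240 mm², y = 12 mm, Ī = 299 520 mm⁴.
Web plate: 12 × 220, A = 2 640 mm², y = 134 mm, Ī = 10 648 000 mm⁴.
Top plate: 160 × 12, A = 1 920 mm², y = 250 mm, Ī = 23 040 mm⁴.
Hole (subtracted): ⌀16, A = 201.06 mm², y = 12 mm, Ī = 3 217 mm⁴.
Centroid: ȳ = ΣA·y / ΣA = 85.502 mm.
Transfer each piece to the horizontal axis through the centroid using Ī + A·d² with d = y − 85.502:
  bottom plate: d = -73.502 mm → contributes +34 011 122 mm⁴
  web plate: d = 48.498 mm → contributes +16 857 504 mm⁴
  top plate: d = 164.5 mm → contributes +51 977 644 mm⁴
  hole: d = -73.502 mm → contributes −1 089 454 mm⁴
Total I = 101 756 816 mm⁴.

Ix ≈ 1.02 × 10⁸ mm⁴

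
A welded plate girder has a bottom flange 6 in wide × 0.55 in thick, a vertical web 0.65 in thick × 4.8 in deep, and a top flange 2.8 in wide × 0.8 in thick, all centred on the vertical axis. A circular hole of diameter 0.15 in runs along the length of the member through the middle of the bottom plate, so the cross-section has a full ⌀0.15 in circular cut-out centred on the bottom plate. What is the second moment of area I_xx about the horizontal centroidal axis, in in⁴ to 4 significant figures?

I_xx ≈ 46.51 in⁴

Split into non-overlapping primitives; take the origin at the lower-left of the bounding box.
Bottom plate: 6 × 0.55, A = 3.3 in², y = 0.275 in, Ī = 0.0831875 in⁴.
Web plate: 0.65 × 4.8, A = 3.12 in², y = 2.95 in, Ī = 5.9904 in⁴.
Top plate: 2.8 × 0.8, A = 2.24 in², y = 5.75 in, Ī = 0.119467 in⁴.
Hole (subtracted): ⌀0.15, A = 0.0176715 in², y = 0.275 in, Ī = 0.0000248505 in⁴.
Centroid: ȳ = ΣA·y / ΣA = 2.65977 in.
Transfer each piece to the horizontal centroidal axis using Ī + A·d² with d = y − 2.65977:
  bottom plate: d = -2.38477 in → contributes +18.8508 in⁴
  web plate: d = 0.290226 in → contributes +6.2532 in⁴
  top plate: d = 3.09023 in → contributes +21.5103 in⁴
  hole: d = -2.38477 in → contributes −0.100525 in⁴
Total I = 46.5138 in⁴.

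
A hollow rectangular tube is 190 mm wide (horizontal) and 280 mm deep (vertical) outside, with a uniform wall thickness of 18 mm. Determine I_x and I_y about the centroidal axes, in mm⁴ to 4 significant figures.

I_x ≈ 1.611 × 10⁸ mm⁴, I_y ≈ 8.578 × 10⁷ mm⁴

Treat the section as a set of non-overlapping primitives; coordinates are from the bounding-box lower-left.
Outer rectangle: 190 × 280, A = 53 200 mm², y = 140 mm, Ī = 347 573 333 mm⁴.
Inner void (subtracted): 154 × 244, A = 37 576 mm², y = 140 mm, Ī = 186 427 061 mm⁴.
By symmetry the centroid is at mid-height, ȳ = 140 mm.
All pieces are centred on the centroidal x-axis, so I = ΣĪ (holes subtracted) = 161 146 272 mm⁴.
Repeating about the centroidal y-axis gives I_y = 85 780 632 mm⁴.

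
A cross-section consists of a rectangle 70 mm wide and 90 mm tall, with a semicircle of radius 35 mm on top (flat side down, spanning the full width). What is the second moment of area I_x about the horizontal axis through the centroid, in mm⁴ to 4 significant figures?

Break the section into simple shapes (no overlaps), measuring from the bottom-left corner of the bounding box.
Rectangular body: 70 × 90, A = 6 300 mm², y = 45 mm, Ī = 4 252 500 mm⁴.
Semicircular cap: semicircle r = 35, A = 1924.23 mm², y = 104.854 mm, Ī = 164 704 mm⁴.
Centroid: ȳ = ΣA·y / ΣA = 59.0042 mm.
Transfer each piece to the horizontal axis through the centroid using Ī + A·d² with d = y − 59.0042:
  rectangular body: d = -14.0042 mm → contributes +5 488 036 mm⁴
  semicircular cap: d = 45.8503 mm → contributes +4 209 905 mm⁴
Total I = 9 697 941 mm⁴.

I_x ≈ 9.698 × 10⁶ mm⁴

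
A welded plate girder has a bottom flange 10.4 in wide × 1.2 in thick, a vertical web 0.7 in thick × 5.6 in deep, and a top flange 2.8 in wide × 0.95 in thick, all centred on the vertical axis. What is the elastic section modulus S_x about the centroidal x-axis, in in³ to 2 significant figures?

Break the section into simple shapes (no overlaps), measuring from the bottom-left corner of the bounding box.
Bottom plate: 10.4 × 1.2, A = 12.48 in², y = 0.6 in, Ī = 1.498 in⁴.
Web plate: 0.7 × 5.6, A = 3.92 in², y = 4 in, Ī = 10.24 in⁴.
Top plate: 2.8 × 0.95, A = 2.66 in², y = 7.275 in, Ī = 0.2001 in⁴.
Centroid: ȳ = ΣA·y / ΣA = 2.231 in.
Transfer each piece to the centroidal x-axis using Ī + A·d² with d = y − 2.231:
  bottom plate: d = -1.631 in → contributes +34.69 in⁴
  web plate: d = 1.769 in → contributes +22.51 in⁴
  top plate: d = 5.044 in → contributes +67.88 in⁴
Total I = 125.1 in⁴.
Extreme fibre distance c = 5.519 in; S = I/c = 22.66 in³.

S_x ≈ 23 in³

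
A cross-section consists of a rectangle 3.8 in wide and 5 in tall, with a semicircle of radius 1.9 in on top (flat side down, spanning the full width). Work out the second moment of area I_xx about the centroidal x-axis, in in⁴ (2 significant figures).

I_xx ≈ 89 in⁴

Break the section into simple shapes (no overlaps), measuring from the bottom-left corner of the bounding box.
Rectangular body: 3.8 × 5, A = 19 in², y = 2.5 in, Ī = 39.58 in⁴.
Semicircular cap: semicircle r = 1.9, A = 5.671 in², y = 5.806 in, Ī = 1.43 in⁴.
Centroid: ȳ = ΣA·y / ΣA = 3.26 in.
Transfer each piece to the centroidal x-axis using Ī + A·d² with d = y − 3.26:
  rectangular body: d = -0.76 in → contributes +50.56 in⁴
  semicircular cap: d = 2.546 in → contributes +38.2 in⁴
Total I = 88.76 in⁴.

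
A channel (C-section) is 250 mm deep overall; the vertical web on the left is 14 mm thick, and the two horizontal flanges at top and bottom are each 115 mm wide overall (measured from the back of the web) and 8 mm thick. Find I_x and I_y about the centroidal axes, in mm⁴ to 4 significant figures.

Break the section into simple shapes (no overlaps), measuring from the bottom-left corner of the bounding box.
Web: 14 × 250, A = 3 500 mm², y = 125 mm, Ī = 18 229 167 mm⁴.
Top flange (beyond web): 101 × 8, A = 808 mm², y = 246 mm, Ī = 4309.33 mm⁴.
Bottom flange (beyond web): 101 × 8, A = 808 mm², y = 4 mm, Ī = 4309.33 mm⁴.
By symmetry the centroid is at mid-height, ȳ = 125 mm.
Transfer each piece to the centroidal x-axis using Ī + A·d² with d = y − 125:
  web: d = 0 mm → contributes +18 229 167 mm⁴
  top flange (beyond web): d = 121 mm → contributes +11 834 237 mm⁴
  bottom flange (beyond web): d = -121 mm → contributes +11 834 237 mm⁴
Total I = 41 897 641 mm⁴.
For the y-axis: x̄ = 25.1626 mm.
Repeating about the centroidal y-axis gives I_y = 5 086 130 mm⁴.

I_x ≈ 4.190 × 10⁷ mm⁴, I_y ≈ 5.086 × 10⁶ mm⁴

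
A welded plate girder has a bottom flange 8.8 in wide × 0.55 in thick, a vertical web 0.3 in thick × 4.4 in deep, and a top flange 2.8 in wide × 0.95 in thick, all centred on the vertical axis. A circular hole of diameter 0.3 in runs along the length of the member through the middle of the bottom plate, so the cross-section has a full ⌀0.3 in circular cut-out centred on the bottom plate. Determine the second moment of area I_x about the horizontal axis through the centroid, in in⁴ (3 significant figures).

I_x ≈ 48.2 in⁴

Treat the section as a set of non-overlapping primitives; coordinates are from the bounding-box lower-left.
Bottom plate: 8.8 × 0.55, A = 4.84 in², y = 0.275 in, Ī = 0.12201 in⁴.
Web plate: 0.3 × 4.4, A = 1.32 in², y = 2.75 in, Ī = 2.1296 in⁴.
Top plate: 2.8 × 0.95, A = 2.66 in², y = 5.425 in, Ī = 0.20005 in⁴.
Hole (subtracted): ⌀0.3, A = 0.070686 in², y = 0.275 in, Ī = 0.00039761 in⁴.
Centroid: ȳ = ΣA·y / ΣA = 2.2141 in.
Transfer each piece to the horizontal axis through the centroid using Ī + A·d² with d = y − 2.2141:
  bottom plate: d = -1.9391 in → contributes +18.321 in⁴
  web plate: d = 0.53588 in → contributes +2.5087 in⁴
  top plate: d = 3.2109 in → contributes +27.624 in⁴
  hole: d = -1.9391 in → contributes −0.26619 in⁴
Total I = 48.188 in⁴.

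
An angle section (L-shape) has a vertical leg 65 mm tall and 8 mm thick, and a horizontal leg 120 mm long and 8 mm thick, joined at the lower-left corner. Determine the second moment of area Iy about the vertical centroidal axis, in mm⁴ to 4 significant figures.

Iy ≈ 2.124 × 10⁶ mm⁴

Decompose the section into non-overlapping parts with the origin at the bottom-left of its bounding rectangle.
Vertical leg: 8 × 65, A = 520 mm², x = 4 mm, Ī = 2773.33 mm⁴.
Horizontal leg (remainder): 112 × 8, A = 896 mm², x = 64 mm, Ī = 936 619 mm⁴.
Centroid: x̄ = ΣA·x / ΣA = 41.9661 mm.
Transfer each piece to the vertical centroidal axis using Ī + A·d² with d = x − 41.9661:
  vertical leg: d = -37.9661 mm → contributes +752 314 mm⁴
  horizontal leg (remainder): d = 22.0339 mm → contributes +1 371 620 mm⁴
Total I = 2 123 934 mm⁴.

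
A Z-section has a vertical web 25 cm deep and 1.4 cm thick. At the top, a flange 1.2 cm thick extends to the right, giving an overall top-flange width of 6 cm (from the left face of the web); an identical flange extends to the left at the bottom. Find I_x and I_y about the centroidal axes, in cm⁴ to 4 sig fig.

I_x ≈ 3388 cm⁴, I_y ≈ 124.5 cm⁴

Treat the section as a set of non-overlapping primitives; coordinates are from the bounding-box lower-left.
Web: 1.4 × 25, A = 35 cm², y = 12.5 cm, Ī = 1822.92 cm⁴.
Top flange (beyond web): 4.6 × 1.2, A = 5.52 cm², y = 24.4 cm, Ī = 0.6624 cm⁴.
Bottom flange (beyond web): 4.6 × 1.2, A = 5.52 cm², y = 0.6 cm, Ī = 0.6624 cm⁴.
Centroid: ȳ = ΣA·y / ΣA = 12.5 cm.
Transfer each piece to the centroidal x-axis using Ī + A·d² with d = y − 12.5:
  web: d = 0 cm → contributes +1822.92 cm⁴
  top flange (beyond web): d = 11.9 cm → contributes +782.35 cm⁴
  bottom flange (beyond web): d = -11.9 cm → contributes +782.35 cm⁴
Total I = 3387.62 cm⁴.
For the y-axis: x̄ = 5.3 cm.
Repeating about the centroidal y-axis gives I_y = 124.544 cm⁴.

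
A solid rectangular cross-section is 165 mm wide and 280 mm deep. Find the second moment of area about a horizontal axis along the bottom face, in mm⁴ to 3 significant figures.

I_base ≈ 1.21 × 10⁹ mm⁴

The section: 165 × 280, A = 46 200 mm², y = 140 mm, Ī = 301 840 000 mm⁴.
Transfer it to the bottom edge using Ī + A·d² with d = y − 0:
  the section: d = 140 mm → contributes +1 207 360 000 mm⁴
Total I = 1 207 360 000 mm⁴.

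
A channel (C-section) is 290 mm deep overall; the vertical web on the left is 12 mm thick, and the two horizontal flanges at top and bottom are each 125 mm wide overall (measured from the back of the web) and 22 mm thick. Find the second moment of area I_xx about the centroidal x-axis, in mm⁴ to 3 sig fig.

Break the section into simple shapes (no overlaps), measuring from the bottom-left corner of the bounding box.
Web: 12 × 290, A = 3 480 mm², y = 145 mm, Ī = 24 389 000 mm⁴.
Top flange (beyond web): 113 × 22, A = 2 486 mm², y = 279 mm, Ī = 100 269 mm⁴.
Bottom flange (beyond web): 113 × 22, A = 2 486 mm², y = 11 mm, Ī = 100 269 mm⁴.
By symmetry the centroid is at mid-height, ȳ = 145 mm.
Transfer each piece to the centroidal x-axis using Ī + A·d² with d = y − 145:
  web: d = 0 mm → contributes +24 389 000 mm⁴
  top flange (beyond web): d = 134 mm → contributes +44 738 885 mm⁴
  bottom flange (beyond web): d = -134 mm → contributes +44 738 885 mm⁴
Total I = 113 866 769 mm⁴.

I_xx ≈ 1.14 × 10⁸ mm⁴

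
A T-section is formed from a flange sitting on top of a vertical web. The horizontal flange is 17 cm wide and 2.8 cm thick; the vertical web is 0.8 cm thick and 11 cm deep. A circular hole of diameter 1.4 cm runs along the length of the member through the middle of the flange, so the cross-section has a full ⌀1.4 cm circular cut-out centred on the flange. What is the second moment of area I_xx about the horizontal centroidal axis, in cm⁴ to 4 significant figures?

I_xx ≈ 471.4 cm⁴

Treat the section as a set of non-overlapping primitives; coordinates are from the bounding-box lower-left.
Flange: 17 × 2.8, A = 47.6 cm², y = 12.4 cm, Ī = 31.0987 cm⁴.
Web: 0.8 × 11, A = 8.8 cm², y = 5.5 cm, Ī = 88.7333 cm⁴.
Hole (subtracted): ⌀1.4, A = 1.53938 cm², y = 12.4 cm, Ī = 0.188574 cm⁴.
Centroid: ȳ = ΣA·y / ΣA = 11.2932 cm.
Transfer each piece to the horizontal centroidal axis using Ī + A·d² with d = y − 11.2932:
  flange: d = 1.1068 cm → contributes +89.4095 cm⁴
  web: d = -5.7932 cm → contributes +384.071 cm⁴
  hole: d = 1.1068 cm → contributes −2.07434 cm⁴
Total I = 471.406 cm⁴.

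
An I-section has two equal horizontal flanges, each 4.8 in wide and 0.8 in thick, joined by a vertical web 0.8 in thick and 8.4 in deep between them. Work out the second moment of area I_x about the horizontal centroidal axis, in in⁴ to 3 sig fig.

I_x ≈ 202 in⁴

Decompose the section into non-overlapping parts with the origin at the bottom-left of its bounding rectangle.
Bottom flange: 4.8 × 0.8, A = 3.84 in², y = 0.4 in, Ī = 0.2048 in⁴.
Web: 0.8 × 8.4, A = 6.72 in², y = 5 in, Ī = 39.514 in⁴.
Top flange: 4.8 × 0.8, A = 3.84 in², y = 9.6 in, Ī = 0.2048 in⁴.
By symmetry the centroid is at mid-height, ȳ = 5 in.
Transfer each piece to the horizontal centroidal axis using Ī + A·d² with d = y − 5:
  bottom flange: d = -4.6 in → contributes +81.459 in⁴
  web: d = 0 in → contributes +39.514 in⁴
  top flange: d = 4.6 in → contributes +81.459 in⁴
Total I = 202.43 in⁴.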